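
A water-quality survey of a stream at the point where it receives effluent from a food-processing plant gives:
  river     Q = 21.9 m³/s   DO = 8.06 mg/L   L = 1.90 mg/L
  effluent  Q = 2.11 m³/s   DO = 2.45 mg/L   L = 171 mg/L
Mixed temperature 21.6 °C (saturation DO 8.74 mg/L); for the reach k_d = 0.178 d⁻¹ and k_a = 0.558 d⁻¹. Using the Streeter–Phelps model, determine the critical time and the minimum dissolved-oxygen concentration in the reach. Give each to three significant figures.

Mixed DO = (21.9×8.06 + 2.11×2.45)/(21.9+2.11) = 181.7/24.01 = 7.567 mg/L.
Mixed L₀ = (21.9×1.90 + 2.11×171)/(24.01) = 402.4/24.01 = 16.76 mg/L.
Initial deficit D₀ = C_s − DO₀ = 8.74 − 7.567 = 1.173 mg/L.
t_c = (1/0.3800) ln[(0.558/0.178)(1 − 1.173×0.3800/(0.178×16.76))] = 2.632 × ln(2.666) = 2.581 d.
D_c = (0.178/0.558) × 16.76 × e^(−0.178×2.581) = 0.3190 × 16.76 × 0.6317 = 3.377 mg/L.
Minimum DO = 8.74 − 3.377 = 5.363 mg/L.

t_c ≈ 2.58 d; minimum DO ≈ 5.36 mg/L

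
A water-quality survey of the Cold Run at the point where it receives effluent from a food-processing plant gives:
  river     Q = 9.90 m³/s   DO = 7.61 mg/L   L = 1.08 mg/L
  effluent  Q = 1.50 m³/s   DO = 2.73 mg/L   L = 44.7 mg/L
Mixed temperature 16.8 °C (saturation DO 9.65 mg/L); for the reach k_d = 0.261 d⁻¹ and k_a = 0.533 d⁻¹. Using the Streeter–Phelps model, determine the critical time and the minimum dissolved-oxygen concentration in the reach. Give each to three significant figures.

Mixed DO = (9.90×7.61 + 1.50×2.73)/(9.90+1.50) = 79.43/11.40 = 6.968 mg/L.
Mixed L₀ = (9.90×1.08 + 1.50×44.7)/(11.40) = 77.74/11.40 = 6.819 mg/L.
Initial deficit D₀ = C_s − DO₀ = 9.65 − 6.968 = 2.682 mg/L.
t_c = (1/0.2720) ln[(0.533/0.261)(1 − 2.682×0.2720/(0.261×6.819))] = 3.676 × ln(1.205) = 0.6859 d.
D_c = (0.261/0.533) × 6.819 × e^(−0.261×0.6859) = 0.4897 × 6.819 × 0.8361 = 2.792 mg/L.
Minimum DO = 9.65 − 2.792 = 6.858 mg/L.

t_c ≈ 0.686 d; minimum DO ≈ 6.86 mg/L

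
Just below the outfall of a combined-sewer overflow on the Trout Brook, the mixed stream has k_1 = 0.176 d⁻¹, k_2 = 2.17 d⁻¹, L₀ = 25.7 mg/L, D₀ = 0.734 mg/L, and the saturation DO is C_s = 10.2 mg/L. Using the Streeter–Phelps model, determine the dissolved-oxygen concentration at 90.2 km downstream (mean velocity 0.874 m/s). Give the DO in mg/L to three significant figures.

DO ≈ 8.48 mg/L

Travel time t = x/v = 90.2 km / (0.874 m/s) = 90200 m / 0.874 m/s = 103200 s = 1.194 d.
k_1 L₀/(k_2−k_1) = 0.176×25.7/(2.17−0.176) = 4.523/1.994 = 2.268 mg/L.
e^(−k_1 t) = e^(−0.176×1.194) = 0.8104; e^(−k_2 t) = e^(−2.17×1.194) = 0.07487.
D = 2.268 × (0.8104 − 0.07487) + 0.734 × 0.07487 = 1.668 + 0.05495 = 1.723 mg/L.
DO = C_s − D = 10.2 − 1.723 = 8.477 mg/L.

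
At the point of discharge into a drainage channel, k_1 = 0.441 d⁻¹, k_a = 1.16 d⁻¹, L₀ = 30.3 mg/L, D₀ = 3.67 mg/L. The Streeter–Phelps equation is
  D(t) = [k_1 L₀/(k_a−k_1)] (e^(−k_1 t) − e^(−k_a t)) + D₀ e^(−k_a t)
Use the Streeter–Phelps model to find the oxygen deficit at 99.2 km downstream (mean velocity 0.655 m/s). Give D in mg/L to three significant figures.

D ≈ 6.63 mg/L

Travel time t = x/v = 99.2 km / (0.655 m/s) = 99200 m / 0.655 m/s = 151500 s = 1.753 d.
k_1 L₀/(k_a−k_1) = 0.441×30.3/(1.16−0.441) = 13.36/0.7190 = 18.58 mg/L.
e^(−k_1 t) = e^(−0.441×1.753) = 0.4616; e^(−k_a t) = e^(−1.16×1.753) = 0.1309.
D = 18.58 × (0.4616 − 0.1309) + 3.67 × 0.1309 = 6.146 + 0.4804 = 6.627 mg/L.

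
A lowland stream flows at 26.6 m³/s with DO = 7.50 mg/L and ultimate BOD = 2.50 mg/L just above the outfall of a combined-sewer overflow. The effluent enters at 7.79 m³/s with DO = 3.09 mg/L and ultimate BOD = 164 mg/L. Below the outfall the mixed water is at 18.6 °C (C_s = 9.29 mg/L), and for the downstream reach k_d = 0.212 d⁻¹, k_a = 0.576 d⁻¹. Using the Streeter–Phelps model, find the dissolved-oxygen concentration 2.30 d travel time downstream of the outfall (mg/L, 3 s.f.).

Mixed DO = (26.6×7.50 + 7.79×3.09)/(26.6+7.79) = 223.6/34.39 = 6.501 mg/L.
Mixed L₀ = (26.6×2.50 + 7.79×164)/(34.39) = 1344/34.39 = 39.08 mg/L.
Initial deficit D₀ = C_s − DO₀ = 9.29 − 6.501 = 2.789 mg/L.
D(2.30) = [0.212×39.08/(0.576−0.212)](e^(−0.212×2.30) − e^(−0.576×2.30)) + 2.789 e^(−0.576×2.30)
= 22.76 × (0.6141 − 0.2659) + 2.789 × 0.2659 = 8.668 mg/L.
DO = 9.29 − 8.668 = 0.6217 mg/L.

DO ≈ 0.622 mg/L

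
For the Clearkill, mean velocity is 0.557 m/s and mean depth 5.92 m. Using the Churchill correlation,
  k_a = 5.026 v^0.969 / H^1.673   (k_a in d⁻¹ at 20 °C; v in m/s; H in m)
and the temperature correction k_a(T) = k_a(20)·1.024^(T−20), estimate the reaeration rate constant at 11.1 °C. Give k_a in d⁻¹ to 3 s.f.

k_a(20) = 5.026 × 0.557^0.969 / 5.92^1.673 = 5.026 × 0.5672 / 19.59 = 0.1455 d⁻¹.
k_a(11.1) = 0.1455 × 1.024^(11.1−20) = 0.1455 × 0.8097 = 0.1178 d⁻¹.

k_a ≈ 0.118 d⁻¹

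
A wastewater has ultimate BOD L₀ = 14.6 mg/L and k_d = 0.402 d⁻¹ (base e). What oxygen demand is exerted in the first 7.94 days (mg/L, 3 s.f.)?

y_t = L₀(1 − e^(−k_d t)) = 14.6 × (1 − e^(−0.402×7.94))
= 14.6 × (1 − 0.04109) = 14.6 × 0.9589 = 14.00 mg/L.

y ≈ 14.0 mg/L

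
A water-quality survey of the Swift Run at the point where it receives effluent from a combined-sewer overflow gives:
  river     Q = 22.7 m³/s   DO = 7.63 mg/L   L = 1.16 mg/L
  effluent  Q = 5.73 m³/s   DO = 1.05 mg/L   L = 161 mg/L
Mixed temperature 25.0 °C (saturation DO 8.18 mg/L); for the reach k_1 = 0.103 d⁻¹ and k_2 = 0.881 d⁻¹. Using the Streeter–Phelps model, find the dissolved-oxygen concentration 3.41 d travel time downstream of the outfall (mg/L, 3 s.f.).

DO ≈ 5.20 mg/L

Mixed DO = (22.7×7.63 + 5.73×1.05)/(22.7+5.73) = 179.2/28.43 = 6.304 mg/L.
Mixed L₀ = (22.7×1.16 + 5.73×161)/(28.43) = 948.9/28.43 = 33.38 mg/L.
Initial deficit D₀ = C_s − DO₀ = 8.18 − 6.304 = 1.876 mg/L.
D(3.41) = [0.103×33.38/(0.881−0.103)](e^(−0.103×3.41) − e^(−0.881×3.41)) + 1.876 e^(−0.881×3.41)
= 4.419 × (0.7038 − 0.04958) + 1.876 × 0.04958 = 2.984 mg/L.
DO = 8.18 − 2.984 = 5.196 mg/L.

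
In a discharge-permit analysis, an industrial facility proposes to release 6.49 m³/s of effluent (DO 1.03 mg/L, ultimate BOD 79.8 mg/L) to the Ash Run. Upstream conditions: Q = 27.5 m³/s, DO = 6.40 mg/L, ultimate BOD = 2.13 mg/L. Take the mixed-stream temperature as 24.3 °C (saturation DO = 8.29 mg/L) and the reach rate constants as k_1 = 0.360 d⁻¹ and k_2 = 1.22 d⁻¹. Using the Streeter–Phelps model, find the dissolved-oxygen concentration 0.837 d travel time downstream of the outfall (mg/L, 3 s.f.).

Mixed DO = (27.5×6.40 + 6.49×1.03)/(27.5+6.49) = 182.7/33.99 = 5.375 mg/L.
Mixed L₀ = (27.5×2.13 + 6.49×79.8)/(33.99) = 576.5/33.99 = 16.96 mg/L.
Initial deficit D₀ = C_s − DO₀ = 8.29 − 5.375 = 2.915 mg/L.
D(0.837) = [0.360×16.96/(1.22−0.360)](e^(−0.360×0.837) − e^(−1.22×0.837)) + 2.915 e^(−1.22×0.837)
= 7.100 × (0.7398 − 0.3602) + 2.915 × 0.3602 = 3.745 mg/L.
DO = 8.29 − 3.745 = 4.545 mg/L.

DO ≈ 4.54 mg/L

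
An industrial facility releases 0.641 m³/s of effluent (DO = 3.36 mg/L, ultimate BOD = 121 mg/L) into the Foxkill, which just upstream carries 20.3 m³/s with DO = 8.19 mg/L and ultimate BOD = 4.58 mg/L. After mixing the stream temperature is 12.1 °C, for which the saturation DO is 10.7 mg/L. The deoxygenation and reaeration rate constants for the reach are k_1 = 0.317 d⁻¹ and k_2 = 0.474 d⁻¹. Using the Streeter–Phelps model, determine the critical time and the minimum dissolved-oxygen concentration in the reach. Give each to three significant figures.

t_c ≈ 1.44 d; minimum DO ≈ 7.25 mg/L

Mixed DO = (20.3×8.19 + 0.641×3.36)/(20.3+0.641) = 168.4/20.94 = 8.042 mg/L.
Mixed L₀ = (20.3×4.58 + 0.641×121)/(20.94) = 170.5/20.94 = 8.144 mg/L.
Initial deficit D₀ = C_s − DO₀ = 10.7 − 8.042 = 2.658 mg/L.
t_c = (1/0.1570) ln[(0.474/0.317)(1 − 2.658×0.1570/(0.317×8.144))] = 6.369 × ln(1.254) = 1.439 d.
D_c = (0.317/0.474) × 8.144 × e^(−0.317×1.439) = 0.6688 × 8.144 × 0.6336 = 3.451 mg/L.
Minimum DO = 10.7 − 3.451 = 7.249 mg/L.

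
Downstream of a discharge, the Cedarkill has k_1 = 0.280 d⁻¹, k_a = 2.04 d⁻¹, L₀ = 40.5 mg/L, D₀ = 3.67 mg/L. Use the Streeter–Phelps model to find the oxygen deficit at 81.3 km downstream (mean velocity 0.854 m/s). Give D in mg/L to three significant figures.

Travel time t = x/v = 81.3 km / (0.854 m/s) = 81300 m / 0.854 m/s = 95200 s = 1.102 d.
k_1 L₀/(k_a−k_1) = 0.280×40.5/(2.04−0.280) = 11.34/1.760 = 6.443 mg/L.
e^(−k_1 t) = e^(−0.280×1.102) = 0.7345; e^(−k_a t) = e^(−2.04×1.102) = 0.1056.
D = 6.443 × (0.7345 − 0.1056) + 3.67 × 0.1056 = 4.052 + 0.3877 = 4.440 mg/L.

D ≈ 4.44 mg/L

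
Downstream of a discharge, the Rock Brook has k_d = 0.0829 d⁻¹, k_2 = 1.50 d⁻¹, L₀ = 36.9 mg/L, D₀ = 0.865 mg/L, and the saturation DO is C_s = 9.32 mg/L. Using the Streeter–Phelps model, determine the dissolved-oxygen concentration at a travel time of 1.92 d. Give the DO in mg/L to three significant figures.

k_d L₀/(k_2−k_d) = 0.0829×36.9/(1.50−0.0829) = 3.059/1.417 = 2.159 mg/L.
e^(−k_d t) = e^(−0.0829×1.920) = 0.8529; e^(−k_2 t) = e^(−1.50×1.920) = 0.05613.
D = 2.159 × (0.8529 − 0.05613) + 0.865 × 0.05613 = 1.720 + 0.04856 = 1.768 mg/L.
DO = C_s − D = 9.32 − 1.768 = 7.552 mg/L.

DO ≈ 7.55 mg/L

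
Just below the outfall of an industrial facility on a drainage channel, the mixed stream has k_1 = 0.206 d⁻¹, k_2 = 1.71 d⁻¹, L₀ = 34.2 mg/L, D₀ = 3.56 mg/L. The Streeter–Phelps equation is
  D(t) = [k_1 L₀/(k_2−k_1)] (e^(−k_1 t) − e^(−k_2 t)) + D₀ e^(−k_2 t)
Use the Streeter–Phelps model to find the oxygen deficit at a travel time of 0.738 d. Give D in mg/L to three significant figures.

k_1 L₀/(k_2−k_1) = 0.206×34.2/(1.71−0.206) = 7.045/1.504 = 4.684 mg/L.
e^(−k_1 t) = e^(−0.206×0.7380) = 0.8590; e^(−k_2 t) = e^(−1.71×0.7380) = 0.2831.
D = 4.684 × (0.8590 − 0.2831) + 3.56 × 0.2831 = 2.698 + 1.008 = 3.705 mg/L.

D ≈ 3.71 mg/L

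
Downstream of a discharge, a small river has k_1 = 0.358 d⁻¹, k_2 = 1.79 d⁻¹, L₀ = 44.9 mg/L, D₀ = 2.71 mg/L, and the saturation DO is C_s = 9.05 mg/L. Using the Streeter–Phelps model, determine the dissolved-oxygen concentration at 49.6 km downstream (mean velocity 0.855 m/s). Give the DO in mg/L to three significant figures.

DO ≈ 2.78 mg/L

Travel time t = x/v = 49.6 km / (0.855 m/s) = 49600 m / 0.855 m/s = 58010 s = 0.6714 d.
k_1 L₀/(k_2−k_1) = 0.358×44.9/(1.79−0.358) = 16.07/1.432 = 11.22 mg/L.
e^(−k_1 t) = e^(−0.358×0.6714) = 0.7863; e^(−k_2 t) = e^(−1.79×0.6714) = 0.3006.
D = 11.22 × (0.7863 − 0.3006) + 2.71 × 0.3006 = 5.452 + 0.8147 = 6.267 mg/L.
DO = C_s − D = 9.05 − 6.267 = 2.783 mg/L.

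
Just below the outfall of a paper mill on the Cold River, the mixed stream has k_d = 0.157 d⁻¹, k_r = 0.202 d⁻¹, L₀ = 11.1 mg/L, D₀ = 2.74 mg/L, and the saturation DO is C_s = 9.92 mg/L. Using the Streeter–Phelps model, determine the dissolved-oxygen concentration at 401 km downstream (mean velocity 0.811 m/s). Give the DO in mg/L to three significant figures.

Travel time t = x/v = 401 km / (0.811 m/s) = 401000 m / 0.811 m/s = 494500 s = 5.723 d.
k_d L₀/(k_r−k_d) = 0.157×11.1/(0.202−0.157) = 1.743/0.04500 = 38.73 mg/L.
e^(−k_d t) = e^(−0.157×5.723) = 0.4072; e^(−k_r t) = e^(−0.202×5.723) = 0.3147.
D = 38.73 × (0.4072 − 0.3147) + 2.74 × 0.3147 = 3.580 + 0.8624 = 4.443 mg/L.
DO = C_s − D = 9.92 − 4.443 = 5.477 mg/L.

DO ≈ 5.48 mg/L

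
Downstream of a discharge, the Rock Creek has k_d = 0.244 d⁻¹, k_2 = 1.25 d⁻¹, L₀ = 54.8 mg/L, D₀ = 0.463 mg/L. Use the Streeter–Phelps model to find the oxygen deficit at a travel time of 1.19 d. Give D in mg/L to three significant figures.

D ≈ 7.04 mg/L

k_d L₀/(k_2−k_d) = 0.244×54.8/(1.25−0.244) = 13.37/1.006 = 13.29 mg/L.
e^(−k_d t) = e^(−0.244×1.190) = 0.7480; e^(−k_2 t) = e^(−1.25×1.190) = 0.2259.
D = 13.29 × (0.7480 − 0.2259) + 0.463 × 0.2259 = 6.939 + 0.1046 = 7.044 mg/L.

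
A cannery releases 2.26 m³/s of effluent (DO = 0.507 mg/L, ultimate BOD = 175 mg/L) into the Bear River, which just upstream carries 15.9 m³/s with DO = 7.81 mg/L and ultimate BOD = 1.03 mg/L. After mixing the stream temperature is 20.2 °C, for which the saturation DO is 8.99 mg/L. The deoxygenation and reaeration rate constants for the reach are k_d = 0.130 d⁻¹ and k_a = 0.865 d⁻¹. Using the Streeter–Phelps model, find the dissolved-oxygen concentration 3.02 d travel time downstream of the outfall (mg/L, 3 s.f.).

Mixed DO = (15.9×7.81 + 2.26×0.507)/(15.9+2.26) = 125.3/18.16 = 6.901 mg/L.
Mixed L₀ = (15.9×1.03 + 2.26×175)/(18.16) = 411.9/18.16 = 22.68 mg/L.
Initial deficit D₀ = C_s − DO₀ = 8.99 − 6.901 = 2.089 mg/L.
D(3.02) = [0.130×22.68/(0.865−0.130)](e^(−0.130×3.02) − e^(−0.865×3.02)) + 2.089 e^(−0.865×3.02)
= 4.012 × (0.6753 − 0.07337) + 2.089 × 0.07337 = 2.568 mg/L.
DO = 8.99 − 2.568 = 6.422 mg/L.

DO ≈ 6.42 mg/L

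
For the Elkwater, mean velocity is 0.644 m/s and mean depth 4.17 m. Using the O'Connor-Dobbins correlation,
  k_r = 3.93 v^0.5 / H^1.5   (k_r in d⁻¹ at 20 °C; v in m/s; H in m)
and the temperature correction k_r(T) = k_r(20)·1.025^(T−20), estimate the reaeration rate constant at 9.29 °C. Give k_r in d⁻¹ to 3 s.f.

k_r ≈ 0.284 d⁻¹

k_r(20) = 3.93 × 0.644^0.5 / 4.17^1.5 = 3.93 × 0.8025 / 8.515 = 0.3704 d⁻¹.
k_r(9.29) = 0.3704 × 1.025^(9.29−20) = 0.3704 × 0.7676 = 0.2843 d⁻¹.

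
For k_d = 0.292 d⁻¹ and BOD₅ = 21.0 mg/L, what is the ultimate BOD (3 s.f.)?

BOD₅ = L₀(1 − e^(−5k_d)) ⇒ L₀ = BOD₅ / (1 − e^(−5×0.292))
= 21.0 / (1 − 0.2322) = 21.0 / 0.7678 = 27.35 mg/L.

L₀ ≈ 27.4 mg/L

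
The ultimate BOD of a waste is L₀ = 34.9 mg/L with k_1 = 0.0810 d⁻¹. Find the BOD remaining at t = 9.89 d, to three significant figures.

L_t = L₀ e^(−k_1 t) = 34.9 × e^(−0.0810×9.89) = 34.9 × 0.4488 = 15.66 mg/L.

L ≈ 15.7 mg/L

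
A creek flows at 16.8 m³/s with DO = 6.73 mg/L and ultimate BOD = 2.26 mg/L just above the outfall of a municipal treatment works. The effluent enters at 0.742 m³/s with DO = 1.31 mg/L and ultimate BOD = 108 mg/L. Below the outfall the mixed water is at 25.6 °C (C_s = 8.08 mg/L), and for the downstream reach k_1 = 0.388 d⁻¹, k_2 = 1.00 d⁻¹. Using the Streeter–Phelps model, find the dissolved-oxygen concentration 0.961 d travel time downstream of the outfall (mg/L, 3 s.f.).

Mixed DO = (16.8×6.73 + 0.742×1.31)/(16.8+0.742) = 114.0/17.54 = 6.501 mg/L.
Mixed L₀ = (16.8×2.26 + 0.742×108)/(17.54) = 118.1/17.54 = 6.733 mg/L.
Initial deficit D₀ = C_s − DO₀ = 8.08 − 6.501 = 1.579 mg/L.
D(0.961) = [0.388×6.733/(1.00−0.388)](e^(−0.388×0.961) − e^(−1.00×0.961)) + 1.579 e^(−1.00×0.961)
= 4.268 × (0.6888 − 0.3825) + 1.579 × 0.3825 = 1.911 mg/L.
DO = 8.08 − 1.911 = 6.169 mg/L.

DO ≈ 6.17 mg/L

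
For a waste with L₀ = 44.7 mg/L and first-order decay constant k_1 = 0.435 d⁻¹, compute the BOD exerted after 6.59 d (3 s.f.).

y ≈ 42.2 mg/L

y_t = L₀(1 − e^(−k_1 t)) = 44.7 × (1 − e^(−0.435×6.59))
= 44.7 × (1 − 0.05689) = 44.7 × 0.9431 = 42.16 mg/L.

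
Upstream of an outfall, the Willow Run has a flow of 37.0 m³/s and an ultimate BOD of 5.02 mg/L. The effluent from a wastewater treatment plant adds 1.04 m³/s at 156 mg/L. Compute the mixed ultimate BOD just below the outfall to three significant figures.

Flow-weighted mixing: C = (Q_r C_r + Q_w C_w)/(Q_r + Q_w)
= (37.0×5.02 + 1.04×156)/(37.0 + 1.04) = 348.0/38.04 = 9.148 mg/L.

9.15 mg/L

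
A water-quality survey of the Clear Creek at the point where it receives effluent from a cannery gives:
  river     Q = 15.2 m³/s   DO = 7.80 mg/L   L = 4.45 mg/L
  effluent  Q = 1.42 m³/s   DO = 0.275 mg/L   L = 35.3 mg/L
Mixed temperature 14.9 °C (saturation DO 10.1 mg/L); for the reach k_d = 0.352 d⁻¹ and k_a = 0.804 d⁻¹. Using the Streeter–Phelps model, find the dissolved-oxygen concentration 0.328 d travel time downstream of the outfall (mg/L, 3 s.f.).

Mixed DO = (15.2×7.80 + 1.42×0.275)/(15.2+1.42) = 119.0/16.62 = 7.157 mg/L.
Mixed L₀ = (15.2×4.45 + 1.42×35.3)/(16.62) = 117.8/16.62 = 7.086 mg/L.
Initial deficit D₀ = C_s − DO₀ = 10.1 − 7.157 = 2.943 mg/L.
D(0.328) = [0.352×7.086/(0.804−0.352)](e^(−0.352×0.328) − e^(−0.804×0.328)) + 2.943 e^(−0.804×0.328)
= 5.518 × (0.8910 − 0.7682) + 2.943 × 0.7682 = 2.938 mg/L.
DO = 10.1 − 2.938 = 7.162 mg/L.

DO ≈ 7.16 mg/L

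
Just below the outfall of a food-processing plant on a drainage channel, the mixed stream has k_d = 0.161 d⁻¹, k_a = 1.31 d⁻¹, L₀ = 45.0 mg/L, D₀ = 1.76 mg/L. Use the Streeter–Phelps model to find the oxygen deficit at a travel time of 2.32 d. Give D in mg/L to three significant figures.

k_d L₀/(k_a−k_d) = 0.161×45.0/(1.31−0.161) = 7.245/1.149 = 6.305 mg/L.
e^(−k_d t) = e^(−0.161×2.320) = 0.6883; e^(−k_a t) = e^(−1.31×2.320) = 0.04787.
D = 6.305 × (0.6883 − 0.04787) + 1.76 × 0.04787 = 4.038 + 0.08426 = 4.123 mg/L.

D ≈ 4.12 mg/L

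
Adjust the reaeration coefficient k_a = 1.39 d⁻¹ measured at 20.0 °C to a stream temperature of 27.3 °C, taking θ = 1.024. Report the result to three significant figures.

k_a(T₂) = k_a(T₁) · θ^(T₂−T₁) = 1.39 × 1.024^(27.3−20.0)
= 1.39 × 1.024^7.30 = 1.39 × 1.189 = 1.653 d⁻¹.

k_a ≈ 1.65 d⁻¹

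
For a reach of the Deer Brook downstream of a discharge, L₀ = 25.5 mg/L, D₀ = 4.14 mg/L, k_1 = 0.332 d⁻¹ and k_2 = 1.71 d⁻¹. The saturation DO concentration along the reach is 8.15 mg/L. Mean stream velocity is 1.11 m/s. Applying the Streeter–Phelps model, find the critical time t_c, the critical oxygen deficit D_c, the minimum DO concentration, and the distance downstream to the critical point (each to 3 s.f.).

t_c ≈ 0.376 d; D_c ≈ 4.37 mg/L; min DO ≈ 3.78 mg/L; x_c ≈ 36.1 km

t_c = [1/(k_2−k_1)] ln[(k_2/k_1)(1 − D₀(k_2−k_1)/(k_1 L₀))]
= [1/(1.71−0.332)] ln[(1.71/0.332)(1 − 4.14×1.378/(0.332×25.5))]
= (1/1.378) ln[5.151 × 0.3261] = 0.7257 × ln(1.680) = 0.7257 × 0.5187 = 0.3764 d.
D_c = (k_1/k_2) L₀ e^(−k_1 t_c) = (0.332/1.71) × 25.5 × e^(−0.332×0.3764) = 0.1942 × 25.5 × 0.8825 = 4.369 mg/L.
Minimum DO = C_s − D_c = 8.15 − 4.369 = 3.781 mg/L.
x_c = v t_c = 1.11 m/s × 0.3764 d × 86400 s/d = 36100 m ≈ 36.1 km.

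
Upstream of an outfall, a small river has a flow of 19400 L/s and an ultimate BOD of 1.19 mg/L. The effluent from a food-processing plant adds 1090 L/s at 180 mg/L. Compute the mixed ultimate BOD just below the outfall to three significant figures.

10.7 mg/L

Flow-weighted mixing: C = (Q_r C_r + Q_w C_w)/(Q_r + Q_w)
= (19400×1.19 + 1090×180)/(19400 + 1090) = 219300/20490 = 10.70 mg/L.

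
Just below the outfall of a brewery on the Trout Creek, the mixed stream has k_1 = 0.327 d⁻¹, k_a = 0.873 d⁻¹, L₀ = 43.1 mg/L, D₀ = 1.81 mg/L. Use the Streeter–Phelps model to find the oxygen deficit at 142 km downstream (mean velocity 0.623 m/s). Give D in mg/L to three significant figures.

Travel time t = x/v = 142 km / (0.623 m/s) = 142000 m / 0.623 m/s = 227900 s = 2.638 d.
k_1 L₀/(k_a−k_1) = 0.327×43.1/(0.873−0.327) = 14.09/0.5460 = 25.81 mg/L.
e^(−k_1 t) = e^(−0.327×2.638) = 0.4220; e^(−k_a t) = e^(−0.873×2.638) = 0.09995.
D = 25.81 × (0.4220 − 0.09995) + 1.81 × 0.09995 = 8.314 + 0.1809 = 8.495 mg/L.

D ≈ 8.49 mg/L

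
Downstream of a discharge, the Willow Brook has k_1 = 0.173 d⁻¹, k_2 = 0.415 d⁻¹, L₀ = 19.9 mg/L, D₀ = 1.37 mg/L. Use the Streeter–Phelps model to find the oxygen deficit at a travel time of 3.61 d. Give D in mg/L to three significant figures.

D ≈ 4.74 mg/L

k_1 L₀/(k_2−k_1) = 0.173×19.9/(0.415−0.173) = 3.443/0.2420 = 14.23 mg/L.
e^(−k_1 t) = e^(−0.173×3.610) = 0.5355; e^(−k_2 t) = e^(−0.415×3.610) = 0.2235.
D = 14.23 × (0.5355 − 0.2235) + 1.37 × 0.2235 = 4.438 + 0.3063 = 4.744 mg/L.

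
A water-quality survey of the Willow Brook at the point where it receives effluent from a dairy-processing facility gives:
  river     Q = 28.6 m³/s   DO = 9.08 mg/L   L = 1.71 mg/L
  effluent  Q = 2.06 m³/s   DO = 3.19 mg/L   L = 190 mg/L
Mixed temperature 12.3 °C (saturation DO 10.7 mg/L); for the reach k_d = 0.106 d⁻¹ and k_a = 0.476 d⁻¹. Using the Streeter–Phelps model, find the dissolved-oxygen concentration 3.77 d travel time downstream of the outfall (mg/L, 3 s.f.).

Mixed DO = (28.6×9.08 + 2.06×3.19)/(28.6+2.06) = 266.3/30.66 = 8.684 mg/L.
Mixed L₀ = (28.6×1.71 + 2.06×190)/(30.66) = 440.3/30.66 = 14.36 mg/L.
Initial deficit D₀ = C_s − DO₀ = 10.7 − 8.684 = 2.016 mg/L.
D(3.77) = [0.106×14.36/(0.476−0.106)](e^(−0.106×3.77) − e^(−0.476×3.77)) + 2.016 e^(−0.476×3.77)
= 4.114 × (0.6706 − 0.1662) + 2.016 × 0.1662 = 2.410 mg/L.
DO = 10.7 − 2.410 = 8.290 mg/L.

DO ≈ 8.29 mg/L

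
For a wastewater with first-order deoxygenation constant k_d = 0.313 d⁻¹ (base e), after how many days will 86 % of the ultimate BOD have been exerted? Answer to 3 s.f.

t ≈ 6.28 d

y/L₀ = 1 − e^(−k_d t) = 0.86 ⇒ e^(−k_d t) = 0.140
t = −ln(0.140) / 0.313 = 1.966 / 0.313 = 6.282 d.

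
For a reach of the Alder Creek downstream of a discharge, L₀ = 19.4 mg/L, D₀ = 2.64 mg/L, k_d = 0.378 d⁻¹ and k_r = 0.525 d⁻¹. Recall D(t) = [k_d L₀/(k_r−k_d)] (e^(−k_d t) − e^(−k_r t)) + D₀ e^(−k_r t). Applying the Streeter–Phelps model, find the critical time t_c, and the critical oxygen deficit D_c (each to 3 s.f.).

t_c ≈ 1.86 d; D_c ≈ 6.90 mg/L

With k_r/k_d = 1.389 and 1 − D₀(k_r−k_d)/(k_d L₀) = 0.9471,
t_c = ln(1.389 × 0.9471) / (0.525 − 0.378) = ln(1.315) / 0.1470 = 0.2741/0.1470 = 1.865 d.
D_c = (k_d/k_r) L₀ e^(−k_d t_c) = (0.378/0.525) × 19.4 × e^(−0.378×1.865) = 0.7200 × 19.4 × 0.4942 = 6.902 mg/L.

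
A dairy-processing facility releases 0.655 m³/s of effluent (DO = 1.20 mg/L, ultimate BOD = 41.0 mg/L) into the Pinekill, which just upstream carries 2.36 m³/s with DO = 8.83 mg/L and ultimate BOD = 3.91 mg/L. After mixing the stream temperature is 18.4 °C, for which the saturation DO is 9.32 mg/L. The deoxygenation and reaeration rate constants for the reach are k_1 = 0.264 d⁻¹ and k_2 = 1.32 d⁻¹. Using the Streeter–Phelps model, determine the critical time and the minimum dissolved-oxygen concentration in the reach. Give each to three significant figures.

t_c ≈ 0.326 d; minimum DO ≈ 7.12 mg/L

Mixed DO = (2.36×8.83 + 0.655×1.20)/(2.36+0.655) = 21.62/3.015 = 7.172 mg/L.
Mixed L₀ = (2.36×3.91 + 0.655×41.0)/(3.015) = 36.08/3.015 = 11.97 mg/L.
Initial deficit D₀ = C_s − DO₀ = 9.32 − 7.172 = 2.148 mg/L.
t_c = (1/1.056) ln[(1.32/0.264)(1 − 2.148×1.056/(0.264×11.97))] = 0.9470 × ln(1.411) = 0.3260 d.
D_c = (0.264/1.32) × 11.97 × e^(−0.264×0.3260) = 0.2000 × 11.97 × 0.9175 = 2.196 mg/L.
Minimum DO = 9.32 − 2.196 = 7.124 mg/L.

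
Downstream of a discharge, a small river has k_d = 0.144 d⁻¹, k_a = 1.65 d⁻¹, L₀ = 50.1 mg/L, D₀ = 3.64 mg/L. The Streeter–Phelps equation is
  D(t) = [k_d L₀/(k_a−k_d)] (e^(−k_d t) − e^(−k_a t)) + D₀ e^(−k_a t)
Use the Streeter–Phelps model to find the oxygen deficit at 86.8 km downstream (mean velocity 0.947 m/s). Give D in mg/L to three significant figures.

Travel time t = x/v = 86.8 km / (0.947 m/s) = 86800 m / 0.947 m/s = 91660 s = 1.061 d.
k_d L₀/(k_a−k_d) = 0.144×50.1/(1.65−0.144) = 7.214/1.506 = 4.790 mg/L.
e^(−k_d t) = e^(−0.144×1.061) = 0.8583; e^(−k_a t) = e^(−1.65×1.061) = 0.1737.
D = 4.790 × (0.8583 − 0.1737) + 3.64 × 0.1737 = 3.280 + 0.6323 = 3.912 mg/L.

D ≈ 3.91 mg/L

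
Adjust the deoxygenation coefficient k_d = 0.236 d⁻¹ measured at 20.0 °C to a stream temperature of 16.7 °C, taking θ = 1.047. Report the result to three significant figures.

k_d(T₂) = k_d(T₁) · θ^(T₂−T₁) = 0.236 × 1.047^(16.7−20.0)
= 0.236 × 1.047^-3.30 = 0.236 × 0.8594 = 0.2028 d⁻¹.

k_d ≈ 0.203 d⁻¹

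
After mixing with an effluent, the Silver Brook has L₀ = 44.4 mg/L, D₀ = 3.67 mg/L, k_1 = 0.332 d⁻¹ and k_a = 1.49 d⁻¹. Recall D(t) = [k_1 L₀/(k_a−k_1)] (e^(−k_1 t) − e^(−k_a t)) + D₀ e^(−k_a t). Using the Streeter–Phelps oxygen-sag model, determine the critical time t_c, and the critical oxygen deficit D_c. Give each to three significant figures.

With k_a/k_1 = 4.488 and 1 − D₀(k_a−k_1)/(k_1 L₀) = 0.7117,
t_c = ln(4.488 × 0.7117) / (1.49 − 0.332) = ln(3.194) / 1.158 = 1.161/1.158 = 1.003 d.
D_c = (k_1/k_a) L₀ e^(−k_1 t_c) = (0.332/1.49) × 44.4 × e^(−0.332×1.003) = 0.2228 × 44.4 × 0.7168 = 7.092 mg/L.

t_c ≈ 1.00 d; D_c ≈ 7.09 mg/L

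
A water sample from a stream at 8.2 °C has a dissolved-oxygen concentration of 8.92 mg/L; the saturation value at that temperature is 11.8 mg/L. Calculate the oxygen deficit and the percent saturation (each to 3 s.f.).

D = C_s − C = 11.8 − 8.92 = 2.88 mg/L.
% saturation = 8.92/11.8 × 100 = 75.6 %.

D ≈ 2.88 mg/L; 75.6 % saturation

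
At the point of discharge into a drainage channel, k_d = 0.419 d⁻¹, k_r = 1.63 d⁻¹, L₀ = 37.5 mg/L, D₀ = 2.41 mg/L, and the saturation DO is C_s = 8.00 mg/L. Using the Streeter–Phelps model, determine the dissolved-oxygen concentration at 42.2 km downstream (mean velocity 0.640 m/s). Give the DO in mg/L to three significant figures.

Travel time t = x/v = 42.2 km / (0.640 m/s) = 42200 m / 0.640 m/s = 65940 s = 0.7632 d.
k_d L₀/(k_r−k_d) = 0.419×37.5/(1.63−0.419) = 15.71/1.211 = 12.97 mg/L.
e^(−k_d t) = e^(−0.419×0.7632) = 0.7263; e^(−k_r t) = e^(−1.63×0.7632) = 0.2882.
D = 12.97 × (0.7263 − 0.2882) + 2.41 × 0.2882 = 5.684 + 0.6947 = 6.379 mg/L.
DO = C_s − D = 8.00 − 6.379 = 1.621 mg/L.

DO ≈ 1.62 mg/L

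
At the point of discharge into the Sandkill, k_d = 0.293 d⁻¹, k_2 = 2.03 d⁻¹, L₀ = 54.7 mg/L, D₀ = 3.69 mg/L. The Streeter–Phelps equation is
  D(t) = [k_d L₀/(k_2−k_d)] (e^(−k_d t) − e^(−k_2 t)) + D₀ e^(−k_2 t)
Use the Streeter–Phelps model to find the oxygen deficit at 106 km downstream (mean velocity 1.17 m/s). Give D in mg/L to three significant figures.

D ≈ 6.13 mg/L

Travel time t = x/v = 106 km / (1.17 m/s) = 106000 m / 1.17 m/s = 90600 s = 1.049 d.
k_d L₀/(k_2−k_d) = 0.293×54.7/(2.03−0.293) = 16.03/1.737 = 9.227 mg/L.
e^(−k_d t) = e^(−0.293×1.049) = 0.7355; e^(−k_2 t) = e^(−2.03×1.049) = 0.1190.
D = 9.227 × (0.7355 − 0.1190) + 3.69 × 0.1190 = 5.688 + 0.4391 = 6.127 mg/L.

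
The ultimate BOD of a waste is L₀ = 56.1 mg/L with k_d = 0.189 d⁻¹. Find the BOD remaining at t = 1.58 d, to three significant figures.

L ≈ 41.6 mg/L

L_t = L₀ e^(−k_d t) = 56.1 × e^(−0.189×1.58) = 56.1 × 0.7418 = 41.62 mg/L.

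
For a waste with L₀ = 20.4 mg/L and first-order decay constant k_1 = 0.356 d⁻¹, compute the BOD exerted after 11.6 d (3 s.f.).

y ≈ 20.1 mg/L

y_t = L₀(1 − e^(−k_1 t)) = 20.4 × (1 − e^(−0.356×11.6))
= 20.4 × (1 − 0.01609) = 20.4 × 0.9839 = 20.07 mg/L.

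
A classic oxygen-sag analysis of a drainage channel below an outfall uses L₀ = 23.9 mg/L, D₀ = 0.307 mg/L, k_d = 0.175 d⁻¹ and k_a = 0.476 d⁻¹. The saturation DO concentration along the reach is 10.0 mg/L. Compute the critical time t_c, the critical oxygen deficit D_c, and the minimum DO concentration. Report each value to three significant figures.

t_c ≈ 3.25 d; D_c ≈ 4.98 mg/L; min DO ≈ 5.02 mg/L

At the critical point dD/dt = 0, so k_d L₀ e^(−k_d t) = k_a D. Substituting D(t) from the Streeter–Phelps equation and solving for t gives
t_c = ln[(k_a/k_d)(1 − D₀(k_a−k_d)/(k_d L₀))] / (k_a−k_d).
Here k_a−k_d = 0.3010 d⁻¹ and 1 − D₀(k_a−k_d)/(k_d L₀) = 1 − 0.307×0.3010/(0.175×23.9) = 0.9779, so
t_c = ln(2.720 × 0.9779) / 0.3010 = 0.9783 / 0.3010 = 3.250 d.
L(t_c) = L₀ e^(−k_d t_c) = 23.9 × 0.5662 = 13.53 mg/L, and at the critical point k_a D_c = k_d L, so D_c = (0.175/0.476) × 13.53 = 4.975 mg/L.
Minimum DO = C_s − D_c = 10.0 − 4.975 = 5.025 mg/L.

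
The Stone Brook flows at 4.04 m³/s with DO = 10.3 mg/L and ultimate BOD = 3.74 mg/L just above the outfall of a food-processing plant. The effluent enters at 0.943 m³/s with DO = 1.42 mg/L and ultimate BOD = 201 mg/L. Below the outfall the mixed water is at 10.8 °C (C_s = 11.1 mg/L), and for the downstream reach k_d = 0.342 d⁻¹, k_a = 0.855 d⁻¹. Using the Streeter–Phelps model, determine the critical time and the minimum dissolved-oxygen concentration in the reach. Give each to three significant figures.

t_c ≈ 1.60 d; minimum DO ≈ 1.60 mg/L

Mixed DO = (4.04×10.3 + 0.943×1.42)/(4.04+0.943) = 42.95/4.983 = 8.620 mg/L.
Mixed L₀ = (4.04×3.74 + 0.943×201)/(4.983) = 204.7/4.983 = 41.07 mg/L.
Initial deficit D₀ = C_s − DO₀ = 11.1 − 8.620 = 2.480 mg/L.
t_c = (1/0.5130) ln[(0.855/0.342)(1 − 2.480×0.5130/(0.342×41.07))] = 1.949 × ln(2.274) = 1.601 d.
D_c = (0.342/0.855) × 41.07 × e^(−0.342×1.601) = 0.4000 × 41.07 × 0.5784 = 9.501 mg/L.
Minimum DO = 11.1 − 9.501 = 1.599 mg/L.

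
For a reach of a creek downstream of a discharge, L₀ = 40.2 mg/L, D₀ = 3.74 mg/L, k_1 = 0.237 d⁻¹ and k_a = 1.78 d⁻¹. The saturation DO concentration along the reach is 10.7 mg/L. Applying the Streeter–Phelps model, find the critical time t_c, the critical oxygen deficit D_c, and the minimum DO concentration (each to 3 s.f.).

t_c = [1/(k_a−k_1)] ln[(k_a/k_1)(1 − D₀(k_a−k_1)/(k_1 L₀))]
= [1/(1.78−0.237)] ln[(1.78/0.237)(1 − 3.74×1.543/(0.237×40.2))]
= (1/1.543) ln[7.511 × 0.3943] = 0.6481 × ln(2.961) = 0.6481 × 1.086 = 0.7036 d.
D_c = (k_1/k_a) L₀ e^(−k_1 t_c) = (0.237/1.78) × 40.2 × e^(−0.237×0.7036) = 0.1331 × 40.2 × 0.8464 = 4.530 mg/L.
Minimum DO = C_s − D_c = 10.7 − 4.530 = 6.170 mg/L.

t_c ≈ 0.704 d; D_c ≈ 4.53 mg/L; min DO ≈ 6.17 mg/L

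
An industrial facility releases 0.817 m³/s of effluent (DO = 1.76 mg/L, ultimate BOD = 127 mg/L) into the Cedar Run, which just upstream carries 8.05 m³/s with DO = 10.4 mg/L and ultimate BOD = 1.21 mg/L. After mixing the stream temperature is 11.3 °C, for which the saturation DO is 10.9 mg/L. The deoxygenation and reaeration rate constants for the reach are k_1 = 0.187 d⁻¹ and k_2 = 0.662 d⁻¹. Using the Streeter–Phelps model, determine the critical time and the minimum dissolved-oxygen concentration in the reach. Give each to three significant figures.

t_c ≈ 2.04 d; minimum DO ≈ 8.43 mg/L

Mixed DO = (8.05×10.4 + 0.817×1.76)/(8.05+0.817) = 85.16/8.867 = 9.604 mg/L.
Mixed L₀ = (8.05×1.21 + 0.817×127)/(8.867) = 113.5/8.867 = 12.80 mg/L.
Initial deficit D₀ = C_s − DO₀ = 10.9 − 9.604 = 1.296 mg/L.
t_c = (1/0.4750) ln[(0.662/0.187)(1 − 1.296×0.4750/(0.187×12.80))] = 2.105 × ln(2.630) = 2.035 d.
D_c = (0.187/0.662) × 12.80 × e^(−0.187×2.035) = 0.2825 × 12.80 × 0.6834 = 2.471 mg/L.
Minimum DO = 10.9 − 2.471 = 8.429 mg/L.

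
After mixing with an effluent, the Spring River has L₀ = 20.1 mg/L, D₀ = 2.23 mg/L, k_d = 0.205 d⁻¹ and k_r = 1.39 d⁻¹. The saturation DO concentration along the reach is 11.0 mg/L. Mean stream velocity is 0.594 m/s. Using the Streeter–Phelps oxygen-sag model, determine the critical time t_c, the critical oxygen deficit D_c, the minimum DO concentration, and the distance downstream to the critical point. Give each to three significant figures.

With k_r/k_d = 6.780 and 1 − D₀(k_r−k_d)/(k_d L₀) = 0.3587,
t_c = ln(6.780 × 0.3587) / (1.39 − 0.205) = ln(2.432) / 1.185 = 0.8887/1.185 = 0.7500 d.
D_c = (k_d/k_r) L₀ e^(−k_d t_c) = (0.205/1.39) × 20.1 × e^(−0.205×0.7500) = 0.1475 × 20.1 × 0.8575 = 2.542 mg/L.
Minimum DO = C_s − D_c = 11.0 − 2.542 = 8.458 mg/L.
x_c = v t_c = 0.594 m/s × 0.7500 d × 86400 s/d = 38490 m ≈ 38.5 km.

t_c ≈ 0.750 d; D_c ≈ 2.54 mg/L; min DO ≈ 8.46 mg/L; x_c ≈ 38.5 km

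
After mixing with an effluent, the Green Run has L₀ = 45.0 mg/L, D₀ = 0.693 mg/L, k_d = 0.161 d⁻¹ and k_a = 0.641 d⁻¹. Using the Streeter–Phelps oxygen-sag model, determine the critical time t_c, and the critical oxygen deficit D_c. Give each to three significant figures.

With k_a/k_d = 3.981 and 1 − D₀(k_a−k_d)/(k_d L₀) = 0.9541,
t_c = ln(3.981 × 0.9541) / (0.641 − 0.161) = ln(3.799) / 0.4800 = 1.335/0.4800 = 2.780 d.
L(t_c) = L₀ e^(−k_d t_c) = 45.0 × 0.6391 = 28.76 mg/L, and at the critical point k_a D_c = k_d L, so D_c = (0.161/0.641) × 28.76 = 7.224 mg/L.

t_c ≈ 2.78 d; D_c ≈ 7.22 mg/L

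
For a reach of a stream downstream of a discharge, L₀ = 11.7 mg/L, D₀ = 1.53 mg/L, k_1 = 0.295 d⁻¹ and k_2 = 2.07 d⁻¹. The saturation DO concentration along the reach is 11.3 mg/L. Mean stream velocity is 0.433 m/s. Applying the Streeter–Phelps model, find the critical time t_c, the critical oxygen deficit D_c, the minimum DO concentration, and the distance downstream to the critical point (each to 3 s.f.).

At the critical point dD/dt = 0, so k_1 L₀ e^(−k_1 t) = k_2 D. Substituting D(t) from the Streeter–Phelps equation and solving for t gives
t_c = ln[(k_2/k_1)(1 − D₀(k_2−k_1)/(k_1 L₀))] / (k_2−k_1).
Here k_2−k_1 = 1.775 d⁻¹ and 1 − D₀(k_2−k_1)/(k_1 L₀) = 1 − 1.53×1.775/(0.295×11.7) = 0.2132, so
t_c = ln(7.017 × 0.2132) / 1.775 = 0.4027 / 1.775 = 0.2268 d.
L(t_c) = L₀ e^(−k_1 t_c) = 11.7 × 0.9353 = 10.94 mg/L, and at the critical point k_2 D_c = k_1 L, so D_c = (0.295/2.07) × 10.94 = 1.559 mg/L.
Minimum DO = C_s − D_c = 11.3 − 1.559 = 9.741 mg/L.
x_c = v t_c = 0.433 m/s × 0.2268 d × 86400 s/d = 8487 m ≈ 8.49 km.

t_c ≈ 0.227 d; D_c ≈ 1.56 mg/L; min DO ≈ 9.74 mg/L; x_c ≈ 8.49 km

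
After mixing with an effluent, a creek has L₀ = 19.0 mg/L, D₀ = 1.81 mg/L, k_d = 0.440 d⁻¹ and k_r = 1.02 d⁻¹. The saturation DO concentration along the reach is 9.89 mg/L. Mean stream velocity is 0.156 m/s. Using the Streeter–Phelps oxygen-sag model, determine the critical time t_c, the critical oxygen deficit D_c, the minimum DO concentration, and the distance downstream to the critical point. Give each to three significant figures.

At the critical point dD/dt = 0, so k_d L₀ e^(−k_d t) = k_r D. Substituting D(t) from the Streeter–Phelps equation and solving for t gives
t_c = ln[(k_r/k_d)(1 − D₀(k_r−k_d)/(k_d L₀))] / (k_r−k_d).
Here k_r−k_d = 0.5800 d⁻¹ and 1 − D₀(k_r−k_d)/(k_d L₀) = 1 − 1.81×0.5800/(0.440×19.0) = 0.8744, so
t_c = ln(2.318 × 0.8744) / 0.5800 = 0.7066 / 0.5800 = 1.218 d.
D_c = (k_d/k_r) L₀ e^(−k_d t_c) = (0.440/1.02) × 19.0 × e^(−0.440×1.218) = 0.4314 × 19.0 × 0.5851 = 4.795 mg/L.
Minimum DO = C_s − D_c = 9.89 − 4.795 = 5.095 mg/L.
x_c = v t_c = 0.156 m/s × 1.218 d × 86400 s/d = 16420 m ≈ 16.4 km.

t_c ≈ 1.22 d; D_c ≈ 4.80 mg/L; min DO ≈ 5.09 mg/L; x_c ≈ 16.4 km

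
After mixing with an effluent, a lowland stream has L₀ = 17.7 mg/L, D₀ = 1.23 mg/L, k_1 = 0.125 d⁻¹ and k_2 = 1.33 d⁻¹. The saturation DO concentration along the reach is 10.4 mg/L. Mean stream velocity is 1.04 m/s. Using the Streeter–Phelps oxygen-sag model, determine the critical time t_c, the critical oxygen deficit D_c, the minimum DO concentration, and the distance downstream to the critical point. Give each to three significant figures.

With k_2/k_1 = 10.64 and 1 − D₀(k_2−k_1)/(k_1 L₀) = 0.3301,
t_c = ln(10.64 × 0.3301) / (1.33 − 0.125) = ln(3.512) / 1.205 = 1.256/1.205 = 1.043 d.
L(t_c) = L₀ e^(−k_1 t_c) = 17.7 × 0.8778 = 15.54 mg/L, and at the critical point k_2 D_c = k_1 L, so D_c = (0.125/1.33) × 15.54 = 1.460 mg/L.
Minimum DO = C_s − D_c = 10.4 − 1.460 = 8.940 mg/L.
x_c = v t_c = 1.04 m/s × 1.043 d × 86400 s/d = 93680 m ≈ 93.7 km.

t_c ≈ 1.04 d; D_c ≈ 1.46 mg/L; min DO ≈ 8.94 mg/L; x_c ≈ 93.7 km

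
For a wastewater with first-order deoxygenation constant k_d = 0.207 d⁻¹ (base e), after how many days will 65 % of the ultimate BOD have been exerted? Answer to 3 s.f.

t ≈ 5.07 d

y/L₀ = 1 − e^(−k_d t) = 0.65 ⇒ e^(−k_d t) = 0.350
t = −ln(0.350) / 0.207 = 1.050 / 0.207 = 5.072 d.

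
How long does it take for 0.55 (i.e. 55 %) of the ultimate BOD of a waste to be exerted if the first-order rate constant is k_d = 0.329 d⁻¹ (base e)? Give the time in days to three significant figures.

y/L₀ = 1 − e^(−k_d t) = 0.55 ⇒ e^(−k_d t) = 0.450
t = −ln(0.450) / 0.329 = 0.7985 / 0.329 = 2.427 d.

t ≈ 2.43 d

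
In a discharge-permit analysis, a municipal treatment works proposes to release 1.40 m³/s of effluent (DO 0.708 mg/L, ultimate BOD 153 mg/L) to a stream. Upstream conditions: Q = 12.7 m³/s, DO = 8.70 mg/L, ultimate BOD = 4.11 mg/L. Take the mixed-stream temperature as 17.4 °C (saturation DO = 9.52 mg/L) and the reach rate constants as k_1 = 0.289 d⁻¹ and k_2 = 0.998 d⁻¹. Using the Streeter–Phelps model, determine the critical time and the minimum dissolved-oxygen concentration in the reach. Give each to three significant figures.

Mixed DO = (12.7×8.70 + 1.40×0.708)/(12.7+1.40) = 111.5/14.10 = 7.906 mg/L.
Mixed L₀ = (12.7×4.11 + 1.40×153)/(14.10) = 266.4/14.10 = 18.89 mg/L.
Initial deficit D₀ = C_s − DO₀ = 9.52 − 7.906 = 1.614 mg/L.
t_c = (1/0.7090) ln[(0.998/0.289)(1 − 1.614×0.7090/(0.289×18.89))] = 1.410 × ln(2.730) = 1.416 d.
D_c = (0.289/0.998) × 18.89 × e^(−0.289×1.416) = 0.2896 × 18.89 × 0.6641 = 3.633 mg/L.
Minimum DO = 9.52 − 3.633 = 5.887 mg/L.

t_c ≈ 1.42 d; minimum DO ≈ 5.89 mg/L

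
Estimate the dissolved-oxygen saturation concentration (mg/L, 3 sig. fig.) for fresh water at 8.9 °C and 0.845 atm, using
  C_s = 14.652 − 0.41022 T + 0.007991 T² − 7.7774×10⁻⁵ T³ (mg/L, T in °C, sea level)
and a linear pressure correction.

C_s ≈ 9.78 mg/L

At sea level: C_s = 14.652 − 0.41022×8.9 + 0.007991×8.9² − 7.7774×10⁻⁵×8.9³ = 11.58 mg/L.
Pressure correction: C_s' = 11.58 × 0.845 = 9.784 mg/L.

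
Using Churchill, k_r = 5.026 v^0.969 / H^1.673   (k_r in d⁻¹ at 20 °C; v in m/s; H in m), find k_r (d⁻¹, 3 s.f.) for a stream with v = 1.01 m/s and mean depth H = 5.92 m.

k_r = 5.026 × 1.01^0.969 / 5.92^1.673 = 5.026 × 1.010 / 19.59 = 0.2590 d⁻¹.

k_r ≈ 0.259 d⁻¹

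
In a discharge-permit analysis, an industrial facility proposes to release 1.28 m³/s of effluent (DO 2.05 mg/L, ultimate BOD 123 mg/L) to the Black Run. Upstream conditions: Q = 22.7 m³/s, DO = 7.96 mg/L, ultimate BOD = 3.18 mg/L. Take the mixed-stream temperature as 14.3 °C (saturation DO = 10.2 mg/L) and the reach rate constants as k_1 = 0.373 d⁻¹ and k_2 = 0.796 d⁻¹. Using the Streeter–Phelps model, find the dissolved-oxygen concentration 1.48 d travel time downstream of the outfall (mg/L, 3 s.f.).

DO ≈ 7.15 mg/L

Mixed DO = (22.7×7.96 + 1.28×2.05)/(22.7+1.28) = 183.3/23.98 = 7.645 mg/L.
Mixed L₀ = (22.7×3.18 + 1.28×123)/(23.98) = 229.6/23.98 = 9.576 mg/L.
Initial deficit D₀ = C_s − DO₀ = 10.2 − 7.645 = 2.555 mg/L.
D(1.48) = [0.373×9.576/(0.796−0.373)](e^(−0.373×1.48) − e^(−0.796×1.48)) + 2.555 e^(−0.796×1.48)
= 8.444 × (0.5758 − 0.3079) + 2.555 × 0.3079 = 3.049 mg/L.
DO = 10.2 − 3.049 = 7.151 mg/L.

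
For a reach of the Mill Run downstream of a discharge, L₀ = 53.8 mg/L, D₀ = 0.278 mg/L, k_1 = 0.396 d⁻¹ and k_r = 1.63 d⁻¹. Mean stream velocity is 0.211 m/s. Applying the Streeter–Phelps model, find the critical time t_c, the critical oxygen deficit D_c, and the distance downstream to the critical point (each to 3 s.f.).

t_c ≈ 1.13 d; D_c ≈ 8.34 mg/L; x_c ≈ 20.7 km

At the critical point dD/dt = 0, so k_1 L₀ e^(−k_1 t) = k_r D. Substituting D(t) from the Streeter–Phelps equation and solving for t gives
t_c = ln[(k_r/k_1)(1 − D₀(k_r−k_1)/(k_1 L₀))] / (k_r−k_1).
Here k_r−k_1 = 1.234 d⁻¹ and 1 − D₀(k_r−k_1)/(k_1 L₀) = 1 − 0.278×1.234/(0.396×53.8) = 0.9839, so
t_c = ln(4.116 × 0.9839) / 1.234 = 1.399 / 1.234 = 1.133 d.
L(t_c) = L₀ e^(−k_1 t_c) = 53.8 × 0.6384 = 34.34 mg/L, and at the critical point k_r D_c = k_1 L, so D_c = (0.396/1.63) × 34.34 = 8.344 mg/L.
x_c = v t_c = 0.211 m/s × 1.133 d × 86400 s/d = 20660 m ≈ 20.7 km.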